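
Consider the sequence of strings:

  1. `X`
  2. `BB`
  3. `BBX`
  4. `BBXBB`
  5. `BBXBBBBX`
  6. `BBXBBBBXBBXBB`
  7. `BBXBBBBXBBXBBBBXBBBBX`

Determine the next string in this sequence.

Each term (from the third on) is the previous term followed by the one before it: term 3 = BB·X = BBX.
Continuing: BBXBBBBXBBXBBBBXBBBBX · BBXBBBBXBBXBB gives term 8.

BBXBBBBXBBXBBBBXBBBBXBBXBBBBXBBXBB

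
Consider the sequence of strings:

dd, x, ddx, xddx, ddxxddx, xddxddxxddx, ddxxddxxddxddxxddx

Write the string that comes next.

This is a Fibonacci-style word recurrence s(k) = s(k−2)·s(k−1): e.g. dd·x = ddx.
The next term joins xddxddxxddx and ddxxddxxddxddxxddx.

xddxddxxddxddxxddxxddxddxxddx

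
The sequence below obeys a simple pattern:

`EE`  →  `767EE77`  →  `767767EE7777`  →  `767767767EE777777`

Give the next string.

767767767767EE77777777

s(k+1) = 767·s(k)·77, so each term gains 767 as a prefix and 77 as a suffix.
One more step from 767767767EE777777 gives the answer.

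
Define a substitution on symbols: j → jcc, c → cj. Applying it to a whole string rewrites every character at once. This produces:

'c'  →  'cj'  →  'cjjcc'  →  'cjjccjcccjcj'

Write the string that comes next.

Rewriting each symbol of cjjccjcccjcj: c→cj, j→jcc, j→jcc, c→cj, c→cj, j→jcc, c→cj, c→cj, c→cj, j→jcc, c→cj, j→jcc, which concatenates to cj jcc jcc cj cj jcc cj cj cj jcc cj jcc.

cjjccjcccjcjjcccjcjcjjcccjjcc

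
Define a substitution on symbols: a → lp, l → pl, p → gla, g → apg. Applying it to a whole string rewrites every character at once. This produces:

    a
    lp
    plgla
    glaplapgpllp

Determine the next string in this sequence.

apgpllpglapllpglaapgglaplplgla

Apply φ to glaplapgpllp symbol by symbol: g→apg, l→pl, a→lp, p→gla, l→pl, a→lp, p→gla, g→apg, p→gla, l→pl, l→pl, p→gla; joined: apg pl lp gla pl lp gla apg gla pl pl gla.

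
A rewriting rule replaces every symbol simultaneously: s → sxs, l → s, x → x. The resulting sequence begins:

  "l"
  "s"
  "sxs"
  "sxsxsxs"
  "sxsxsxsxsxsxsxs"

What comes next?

Rewriting the 15 symbols of sxsxsxsxsxsxsxs one by one yields sxs x sxs x sxs x sxs x sxs x sxs x sxs x sxs; concatenated:

sxsxsxsxsxsxsxsxsxsxsxsxsxsxsxs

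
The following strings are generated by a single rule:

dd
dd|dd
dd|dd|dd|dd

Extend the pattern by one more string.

Every step duplicates the string with '|' between the halves.
Doubling dd|dd|dd|dd with '|' between the halves:

dd|dd|dd|dd|dd|dd|dd|dd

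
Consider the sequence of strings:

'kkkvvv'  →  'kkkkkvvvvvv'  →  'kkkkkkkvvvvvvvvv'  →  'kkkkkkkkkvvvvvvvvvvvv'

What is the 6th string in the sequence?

Reading off run lengths: k runs 3, 5, 7, 9; v runs 3, 6, 9, 12 — each is linear in n (n = 1, 2, …).
For term 6, n = 6, so the run lengths are 13, 18.

kkkkkkkkkkkkkvvvvvvvvvvvvvvvvvv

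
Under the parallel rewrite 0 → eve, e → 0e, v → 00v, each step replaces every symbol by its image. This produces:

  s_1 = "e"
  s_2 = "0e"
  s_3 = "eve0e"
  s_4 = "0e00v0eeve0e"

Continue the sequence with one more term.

Expanding 0e00v0eeve0e: 0→eve, e→0e, 0→eve, 0→eve, v→00v, 0→eve, e→0e, e→0e, v→00v, e→0e, 0→eve, e→0e. Concatenated: eve 0e eve eve 00v eve 0e 0e 00v 0e eve 0e.

eve0eeveeve00veve0e0e00v0eeve0e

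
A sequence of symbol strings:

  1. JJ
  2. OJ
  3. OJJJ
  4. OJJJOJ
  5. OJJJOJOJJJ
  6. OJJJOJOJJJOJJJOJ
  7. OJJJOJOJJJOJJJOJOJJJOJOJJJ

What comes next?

OJJJOJOJJJOJJJOJOJJJOJOJJJOJJJOJOJJJOJJJOJ

This is a Fibonacci-style word recurrence s(k) = s(k−1)·s(k−2): e.g. OJ·JJ = OJJJ.
The next term joins OJJJOJOJJJOJJJOJOJJJOJOJJJ and OJJJOJOJJJOJJJOJ.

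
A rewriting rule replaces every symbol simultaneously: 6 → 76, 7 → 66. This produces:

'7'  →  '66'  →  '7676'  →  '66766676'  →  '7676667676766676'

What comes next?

66766676767666766676667676766676

φ(7676667676766676) expands symbol-by-symbol to 66 76 66 76 76 76 66 76 66 76 66 76 76 76 66 76; joining the 16 pieces gives the next term.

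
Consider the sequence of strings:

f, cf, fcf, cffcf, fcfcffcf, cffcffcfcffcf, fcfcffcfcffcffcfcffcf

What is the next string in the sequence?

cffcffcfcffcffcfcffcfcffcffcfcffcf

This is a Fibonacci-style word recurrence s(k) = s(k−2)·s(k−1): e.g. f·cf = fcf.
Continuing: cffcffcfcffcf · fcfcffcfcffcffcfcffcf gives term 8.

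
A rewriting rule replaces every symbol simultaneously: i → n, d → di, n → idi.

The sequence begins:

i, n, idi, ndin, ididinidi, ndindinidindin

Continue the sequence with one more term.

Rewriting the 14 symbols of ndindinidindin one by one yields idi di n idi di n idi n di n idi di n idi; concatenated:

ididinididinidindinididinidi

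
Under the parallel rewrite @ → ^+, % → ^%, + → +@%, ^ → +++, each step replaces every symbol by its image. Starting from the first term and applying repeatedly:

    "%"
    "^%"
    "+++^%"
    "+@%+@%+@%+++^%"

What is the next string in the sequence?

+@%^+^%+@%^+^%+@%^+^%+@%+@%+@%+++^%

Replace each of the 14 characters of +@%+@%+@%+++^% in place — +@% ^+ ^% +@% ^+ ^% +@% ^+ ^% +@% +@% +@% +++ ^% — and concatenate.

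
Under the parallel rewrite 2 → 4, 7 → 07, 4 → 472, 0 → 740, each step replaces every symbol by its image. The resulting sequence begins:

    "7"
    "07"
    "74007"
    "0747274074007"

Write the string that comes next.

74007472074074727400747274074007

Applying the rule to each of the 13 symbols of 0747274074007 gives the pieces 740 07 472 07 4 07 472 740 07 472 740 740 07, which concatenate to the answer.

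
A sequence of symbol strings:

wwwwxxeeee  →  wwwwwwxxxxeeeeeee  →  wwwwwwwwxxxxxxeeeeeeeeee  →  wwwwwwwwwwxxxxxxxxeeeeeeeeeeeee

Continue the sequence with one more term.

wwwwwwwwwwwwxxxxxxxxxxeeeeeeeeeeeeeeee

Term n consists of 2n+2 w's, followed by 2n x's, followed by 3n+1 e's (n = 1, 2, …).
For the next term, n = 5, so the run lengths are 12, 10, 16.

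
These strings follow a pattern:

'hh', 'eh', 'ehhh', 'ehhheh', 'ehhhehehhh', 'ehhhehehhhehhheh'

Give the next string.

Each term (from the third on) is the previous term followed by the one before it: term 3 = eh·hh = ehhh.
So term 7 is ehhhehehhhehhheh·ehhhehehhh.

ehhhehehhhehhhehehhhehehhh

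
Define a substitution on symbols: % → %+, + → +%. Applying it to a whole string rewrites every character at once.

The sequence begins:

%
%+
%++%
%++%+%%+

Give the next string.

%++%+%%++%%+%++%

Apply φ to %++%+%%+ symbol by symbol: %→%+, +→+%, +→+%, %→%+, +→+%, %→%+, %→%+, +→+%; joined: %+ +% +% %+ +% %+ %+ +%.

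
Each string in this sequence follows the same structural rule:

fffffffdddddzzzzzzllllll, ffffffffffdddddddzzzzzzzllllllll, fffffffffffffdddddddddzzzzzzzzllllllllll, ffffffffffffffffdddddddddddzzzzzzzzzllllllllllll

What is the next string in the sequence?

fffffffffffffffffffdddddddddddddzzzzzzzzzzllllllllllllll

The n-th term is 3n-2 f's then 2n-1 d's then n+3 z's then 2n l's, where the shown terms are n = 3, 4, 5, 6.
Setting n = 7 gives 19, 13, 10, 14 characters in each block.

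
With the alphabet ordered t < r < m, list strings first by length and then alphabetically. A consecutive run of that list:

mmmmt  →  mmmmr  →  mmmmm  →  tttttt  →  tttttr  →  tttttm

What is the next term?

ttttrt

The successor of tttttm increments the rightmost position that isn't already m and resets every position after it to t.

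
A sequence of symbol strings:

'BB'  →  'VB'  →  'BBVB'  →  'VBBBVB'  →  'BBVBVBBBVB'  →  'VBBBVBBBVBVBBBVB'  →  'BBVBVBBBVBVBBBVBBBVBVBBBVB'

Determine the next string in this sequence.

VBBBVBBBVBVBBBVBBBVBVBBBVBVBBBVBBBVBVBBBVB

Each term (from the third on) is the two preceding terms concatenated in order: term 3 = BB·VB = BBVB.
The next term joins VBBBVBBBVBVBBBVB and BBVBVBBBVBVBBBVBBBVBVBBBVB.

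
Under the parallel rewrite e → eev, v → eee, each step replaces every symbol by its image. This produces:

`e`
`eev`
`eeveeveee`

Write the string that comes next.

Expanding eeveeveee: e→eev, e→eev, v→eee, e→eev, e→eev, v→eee, e→eev, e→eev, e→eev. Concatenated: eev eev eee eev eev eee eev eev eev.

eeveeveeeeeveeveeeeeveeveev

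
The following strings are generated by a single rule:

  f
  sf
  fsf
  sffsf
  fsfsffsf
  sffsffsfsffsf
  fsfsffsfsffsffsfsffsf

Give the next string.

Each term (from the third on) is the two preceding terms concatenated in order: term 3 = f·sf = fsf.
The next term joins sffsffsfsffsf and fsfsffsfsffsffsfsffsf.

sffsffsfsffsffsfsffsfsffsffsfsffsf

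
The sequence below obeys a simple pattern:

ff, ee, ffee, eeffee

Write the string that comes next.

From term 3 onward, concatenate the second-to-last term with the last: ff·ee = ffee, ee·ffee = eeffee, …
So term 5 is ffee·eeffee.

ffeeeeffee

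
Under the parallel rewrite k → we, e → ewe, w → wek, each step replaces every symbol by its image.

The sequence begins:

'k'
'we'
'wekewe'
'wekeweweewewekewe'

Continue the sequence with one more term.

wekeweweewewekewewekeweewewekewewekeweweewewekewe

φ(wekeweweewewekewe) expands symbol-by-symbol to wek ewe we ewe wek ewe wek ewe ewe wek ewe wek ewe we ewe wek ewe; joining the 17 pieces gives the next term.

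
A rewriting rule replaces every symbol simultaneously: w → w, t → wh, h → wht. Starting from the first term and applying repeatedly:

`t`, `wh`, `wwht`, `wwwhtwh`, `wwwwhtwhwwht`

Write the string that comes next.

wwwwwhtwhwwhtwwwhtwh

Rewriting each symbol of wwwwhtwhwwht: w→w, w→w, w→w, w→w, h→wht, t→wh, w→w, h→wht, w→w, w→w, h→wht, t→wh, which concatenates to w w w w wht wh w wht w w wht wh.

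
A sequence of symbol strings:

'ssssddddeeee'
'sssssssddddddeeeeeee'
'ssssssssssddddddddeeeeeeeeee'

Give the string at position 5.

Each string has the form s^{3n-2} d^{2n} e^{3n-2}, where the shown terms are n = 2, 3, 4.
For term 5, n = 6, so the run lengths are 16, 12, 16.

ssssssssssssssssddddddddddddeeeeeeeeeeeeeeee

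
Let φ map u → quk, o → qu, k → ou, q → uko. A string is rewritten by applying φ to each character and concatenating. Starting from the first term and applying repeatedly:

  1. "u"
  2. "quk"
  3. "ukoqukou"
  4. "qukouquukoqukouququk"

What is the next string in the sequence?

φ(qukouquukoqukouququk) expands symbol-by-symbol to uko quk ou qu quk uko quk quk ou qu uko quk ou qu quk uko quk uko quk ou; joining the 20 pieces gives the next term.

ukoqukouququkukoqukqukouquukoqukouququkukoqukukoqukou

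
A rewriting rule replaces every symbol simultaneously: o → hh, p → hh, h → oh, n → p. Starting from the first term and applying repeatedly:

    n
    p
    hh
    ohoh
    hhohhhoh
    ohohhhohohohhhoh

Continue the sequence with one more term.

hhohhhohohohhhohhhohhhohohohhhoh

Replace each of the 16 characters of ohohhhohohohhhoh in place — hh oh hh oh oh oh hh oh hh oh hh oh oh oh hh oh — and concatenate.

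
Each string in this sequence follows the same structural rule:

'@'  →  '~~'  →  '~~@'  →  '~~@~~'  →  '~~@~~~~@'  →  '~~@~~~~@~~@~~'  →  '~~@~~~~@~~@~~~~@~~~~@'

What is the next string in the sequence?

This is a Fibonacci-style word recurrence s(k) = s(k−1)·s(k−2): e.g. ~~·@ = ~~@.
So term 8 is ~~@~~~~@~~@~~~~@~~~~@·~~@~~~~@~~@~~.

~~@~~~~@~~@~~~~@~~~~@~~@~~~~@~~@~~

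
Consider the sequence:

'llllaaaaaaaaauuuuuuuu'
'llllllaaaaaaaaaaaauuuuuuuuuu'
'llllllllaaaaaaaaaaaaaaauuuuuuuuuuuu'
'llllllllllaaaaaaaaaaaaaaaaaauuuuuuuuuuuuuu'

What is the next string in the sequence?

llllllllllllaaaaaaaaaaaaaaaaaaaaauuuuuuuuuuuuuuuu

Reading off run lengths: l runs 4, 6, 8, 10; a runs 9, 12, 15, 18; u runs 8, 10, 12, 14 — each is linear in n, where the shown terms are n = 3, 4, 5, 6.
Setting n = 7 gives 12, 21, 16 characters in each block.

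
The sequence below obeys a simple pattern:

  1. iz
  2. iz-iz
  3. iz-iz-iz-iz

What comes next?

Each string is two copies of the previous one joined by '-'.
One more doubling of iz-iz-iz-iz gives the answer.

iz-iz-iz-iz-iz-iz-iz-iz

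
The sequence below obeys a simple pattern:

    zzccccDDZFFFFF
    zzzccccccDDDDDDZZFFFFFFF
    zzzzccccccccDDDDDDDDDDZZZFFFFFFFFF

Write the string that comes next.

Term n consists of n+1 z's, followed by 2n+2 c's, followed by 4n-2 D's, followed by n Z's, followed by 2n+3 F's (n = 1, 2, …).
For the next term, n = 4, so the run lengths are 5, 10, 14, 4, 11.

zzzzzccccccccccDDDDDDDDDDDDDDZZZZFFFFFFFFFFF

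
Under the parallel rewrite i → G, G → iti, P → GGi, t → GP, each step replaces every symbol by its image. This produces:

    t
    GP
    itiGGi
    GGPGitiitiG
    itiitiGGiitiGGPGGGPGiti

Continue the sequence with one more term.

Replace each of the 23 characters of itiitiGGiitiGGPGGGPGiti in place — G GP G G GP G iti iti G G GP G iti iti GGi iti iti iti GGi iti G GP G — and concatenate.

GGPGGGPGitiitiGGGPGitiitiGGiitiitiitiGGiitiGGPG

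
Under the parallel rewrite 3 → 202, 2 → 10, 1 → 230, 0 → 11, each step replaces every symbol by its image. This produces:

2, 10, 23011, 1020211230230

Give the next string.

2301110111023023010202111020211

Applying the rule to each of the 13 symbols of 1020211230230 gives the pieces 230 11 10 11 10 230 230 10 202 11 10 202 11, which concatenate to the answer.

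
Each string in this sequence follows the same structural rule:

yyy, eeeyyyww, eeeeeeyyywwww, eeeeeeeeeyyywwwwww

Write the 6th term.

eeeeeeeeeeeeeeeyyywwwwwwwwww

s(k+1) = eee·s(k)·ww, so each term gains eee as a prefix and ww as a suffix.
From eeeeeeeeeyyywwwwww, 2 further steps: eeeeeeeeeyyywwwwww → eeeeeeeeeeeeyyywwwwwwww → (answer).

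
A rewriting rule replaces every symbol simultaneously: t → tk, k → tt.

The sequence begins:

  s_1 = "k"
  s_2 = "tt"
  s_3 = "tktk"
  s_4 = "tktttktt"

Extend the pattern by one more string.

Rewriting each symbol of tktttktt: t→tk, k→tt, t→tk, t→tk, t→tk, k→tt, t→tk, t→tk, which concatenates to tk tt tk tk tk tt tk tk.

tktttktktktttktk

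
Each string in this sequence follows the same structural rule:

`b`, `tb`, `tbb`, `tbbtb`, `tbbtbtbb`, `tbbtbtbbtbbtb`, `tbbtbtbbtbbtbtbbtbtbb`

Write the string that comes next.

From term 3 onward, concatenate the last term with the second-to-last: tb·b = tbb, tbb·tb = tbbtb, …
The next term joins tbbtbtbbtbbtbtbbtbtbb and tbbtbtbbtbbtb.

tbbtbtbbtbbtbtbbtbtbbtbbtbtbbtbbtb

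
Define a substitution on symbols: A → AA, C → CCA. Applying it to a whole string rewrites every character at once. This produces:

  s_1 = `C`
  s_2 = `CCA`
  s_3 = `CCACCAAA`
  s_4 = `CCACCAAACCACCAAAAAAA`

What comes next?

CCACCAAACCACCAAAAAAACCACCAAACCACCAAAAAAAAAAAAAAA

Applying the rule to each of the 20 symbols of CCACCAAACCACCAAAAAAA gives the pieces CCA CCA AA CCA CCA AA AA AA CCA CCA AA CCA CCA AA AA AA AA AA AA AA, which concatenate to the answer.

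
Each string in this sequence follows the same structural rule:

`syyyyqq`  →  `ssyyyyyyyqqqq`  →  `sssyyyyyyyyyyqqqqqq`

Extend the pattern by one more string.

ssssyyyyyyyyyyyyyqqqqqqqq

The n-th term is n s's then 3n+1 y's then 2n q's (n = 1, 2, …).
For the next term, n = 4, so the run lengths are 4, 13, 8.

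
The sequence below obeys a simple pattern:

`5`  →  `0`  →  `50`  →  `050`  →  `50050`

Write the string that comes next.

05050050

From term 3 onward, concatenate the second-to-last term with the last: 5·0 = 50, 0·50 = 050, …
So term 6 is 050·50050.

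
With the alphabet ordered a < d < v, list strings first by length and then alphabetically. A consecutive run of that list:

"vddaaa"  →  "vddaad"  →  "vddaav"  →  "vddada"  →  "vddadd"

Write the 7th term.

Advancing 2 positions from vddadd through vddadd → vddadv reaches term 7.

vddava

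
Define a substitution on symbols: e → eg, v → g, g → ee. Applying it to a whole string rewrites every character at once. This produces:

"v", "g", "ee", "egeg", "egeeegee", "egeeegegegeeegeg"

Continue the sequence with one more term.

Replace each of the 16 characters of egeeegegegeeegeg in place — eg ee eg eg eg ee eg ee eg ee eg eg eg ee eg ee — and concatenate.

egeeegegegeeegeeegeeegegegeeegee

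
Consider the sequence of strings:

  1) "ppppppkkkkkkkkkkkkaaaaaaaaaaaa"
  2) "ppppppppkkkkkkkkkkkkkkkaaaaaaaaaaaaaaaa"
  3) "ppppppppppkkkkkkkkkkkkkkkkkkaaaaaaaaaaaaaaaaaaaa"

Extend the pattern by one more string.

ppppppppppppkkkkkkkkkkkkkkkkkkkkkaaaaaaaaaaaaaaaaaaaaaaaa

The n-th term is 2n p's then 3n+3 k's then 4n a's, where the shown terms are n = 3, 4, 5.
Setting n = 6 gives 12, 21, 24 characters in each block.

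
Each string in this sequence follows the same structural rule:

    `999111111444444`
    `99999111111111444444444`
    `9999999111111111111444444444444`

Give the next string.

999999999111111111111111444444444444444

Each string has the form 9^{2n-1} 1^{3n} 4^{3n}, where the shown terms are n = 2, 3, 4.
At n = 5 the blocks have lengths 9, 15, 15.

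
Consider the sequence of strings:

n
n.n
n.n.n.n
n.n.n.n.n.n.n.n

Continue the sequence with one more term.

s(k+1) = s(k)·.·s(k) — each term doubles the last with '.' between the halves.
One more doubling of n.n.n.n.n.n.n.n gives the answer.

n.n.n.n.n.n.n.n.n.n.n.n.n.n.n.n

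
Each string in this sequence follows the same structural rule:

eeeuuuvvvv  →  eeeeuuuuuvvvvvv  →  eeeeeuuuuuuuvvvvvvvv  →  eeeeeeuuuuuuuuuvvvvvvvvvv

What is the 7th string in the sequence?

eeeeeeeeeuuuuuuuuuuuuuuuvvvvvvvvvvvvvvvv

Term n consists of n+2 e's, followed by 2n+1 u's, followed by 2n+2 v's (n = 1, 2, …).
Setting n = 7 gives 9, 15, 16 characters in each block.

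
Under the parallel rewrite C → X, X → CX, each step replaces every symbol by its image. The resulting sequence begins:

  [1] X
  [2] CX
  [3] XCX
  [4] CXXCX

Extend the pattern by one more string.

Expanding CXXCX: C→X, X→CX, X→CX, C→X, X→CX. Concatenated: X CX CX X CX.

XCXCXXCX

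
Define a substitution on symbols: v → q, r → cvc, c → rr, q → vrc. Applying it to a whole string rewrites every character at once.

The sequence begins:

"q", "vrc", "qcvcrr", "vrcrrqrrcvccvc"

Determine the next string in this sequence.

Applying the rule to each of the 14 symbols of vrcrrqrrcvccvc gives the pieces q cvc rr cvc cvc vrc cvc cvc rr q rr rr q rr, which concatenate to the answer.

qcvcrrcvccvcvrccvccvcrrqrrrrqrr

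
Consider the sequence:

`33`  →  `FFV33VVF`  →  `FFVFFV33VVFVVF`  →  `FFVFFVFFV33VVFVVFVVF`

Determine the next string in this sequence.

FFVFFVFFVFFV33VVFVVFVVFVVF

Each term wraps the previous one in FFV on the left and VVF on the right.
One more step from FFVFFVFFV33VVFVVFVVF gives the answer.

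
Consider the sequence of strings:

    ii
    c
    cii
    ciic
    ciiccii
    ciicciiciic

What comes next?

ciicciiciicciiccii

From term 3 onward, concatenate the last term with the second-to-last: c·ii = cii, cii·c = ciic, …
Continuing: ciicciiciic · ciiccii gives term 7.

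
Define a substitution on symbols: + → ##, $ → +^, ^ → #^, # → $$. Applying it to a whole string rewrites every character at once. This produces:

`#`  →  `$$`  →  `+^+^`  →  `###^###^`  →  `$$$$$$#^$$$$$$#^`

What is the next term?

Rewriting the 16 symbols of $$$$$$#^$$$$$$#^ one by one yields +^ +^ +^ +^ +^ +^ $$ #^ +^ +^ +^ +^ +^ +^ $$ #^; concatenated:

+^+^+^+^+^+^$$#^+^+^+^+^+^+^$$#^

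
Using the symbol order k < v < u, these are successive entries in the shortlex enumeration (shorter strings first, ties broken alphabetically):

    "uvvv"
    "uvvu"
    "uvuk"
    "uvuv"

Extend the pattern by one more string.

uvuu

Find the rightmost character of uvuv below u, bump it to the next letter, and reset everything to its right to k.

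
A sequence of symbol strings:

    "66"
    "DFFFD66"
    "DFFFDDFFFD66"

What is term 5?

DFFFDDFFFDDFFFDDFFFD66

Every step adds DFFFD at the front: s(k+1) = DFFFD·s(k).
From DFFFDDFFFD66, 2 further steps: DFFFDDFFFD66 → DFFFDDFFFDDFFFD66 → (answer).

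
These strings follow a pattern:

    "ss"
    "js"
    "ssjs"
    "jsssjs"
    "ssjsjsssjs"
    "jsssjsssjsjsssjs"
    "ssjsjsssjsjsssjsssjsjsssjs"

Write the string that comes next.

From term 3 onward, concatenate the second-to-last term with the last: ss·js = ssjs, js·ssjs = jsssjs, …
So term 8 is jsssjsssjsjsssjs·ssjsjsssjsjsssjsssjsjsssjs.

jsssjsssjsjsssjsssjsjsssjsjsssjsssjsjsssjs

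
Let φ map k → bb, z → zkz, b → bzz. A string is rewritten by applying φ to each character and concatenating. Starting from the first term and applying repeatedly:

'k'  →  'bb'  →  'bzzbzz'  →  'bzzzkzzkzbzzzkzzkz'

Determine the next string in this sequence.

Rewriting the 18 symbols of bzzzkzzkzbzzzkzzkz one by one yields bzz zkz zkz zkz bb zkz zkz bb zkz bzz zkz zkz zkz bb zkz zkz bb zkz; concatenated:

bzzzkzzkzzkzbbzkzzkzbbzkzbzzzkzzkzzkzbbzkzzkzbbzkz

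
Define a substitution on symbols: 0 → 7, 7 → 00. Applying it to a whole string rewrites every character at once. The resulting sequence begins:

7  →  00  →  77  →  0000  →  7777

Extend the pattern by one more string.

00000000

Expanding 7777: 7→00, 7→00, 7→00, 7→00. Concatenated: 00 00 00 00.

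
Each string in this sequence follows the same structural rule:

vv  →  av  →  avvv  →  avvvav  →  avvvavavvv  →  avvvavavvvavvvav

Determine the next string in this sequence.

This is a Fibonacci-style word recurrence s(k) = s(k−1)·s(k−2): e.g. av·vv = avvv.
The next term joins avvvavavvvavvvav and avvvavavvv.

avvvavavvvavvvavavvvavavvv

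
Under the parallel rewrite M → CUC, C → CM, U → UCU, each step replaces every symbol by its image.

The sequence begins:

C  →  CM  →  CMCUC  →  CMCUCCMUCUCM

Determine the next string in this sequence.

Expanding CMCUCCMUCUCM: C→CM, M→CUC, C→CM, U→UCU, C→CM, C→CM, M→CUC, U→UCU, C→CM, U→UCU, C→CM, M→CUC. Concatenated: CM CUC CM UCU CM CM CUC UCU CM UCU CM CUC.

CMCUCCMUCUCMCMCUCUCUCMUCUCMCUC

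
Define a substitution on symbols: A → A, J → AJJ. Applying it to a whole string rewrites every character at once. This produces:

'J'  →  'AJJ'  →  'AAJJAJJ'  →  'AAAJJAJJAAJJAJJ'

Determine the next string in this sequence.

AAAAJJAJJAAJJAJJAAAJJAJJAAJJAJJ

Applying the rule to each of the 15 symbols of AAAJJAJJAAJJAJJ gives the pieces A A A AJJ AJJ A AJJ AJJ A A AJJ AJJ A AJJ AJJ, which concatenate to the answer.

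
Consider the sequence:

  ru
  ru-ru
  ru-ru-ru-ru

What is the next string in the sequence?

ru-ru-ru-ru-ru-ru-ru-ru

Each string is two copies of the previous one joined by '-'.
One more doubling of ru-ru-ru-ru gives the answer.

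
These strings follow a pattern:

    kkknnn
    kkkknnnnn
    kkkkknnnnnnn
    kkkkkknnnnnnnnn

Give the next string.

The n-th term is n+1 k's then 2n-1 n's, where the shown terms are n = 2, 3, 4, 5.
At n = 6 the blocks have lengths 7, 11.

kkkkkkknnnnnnnnnnn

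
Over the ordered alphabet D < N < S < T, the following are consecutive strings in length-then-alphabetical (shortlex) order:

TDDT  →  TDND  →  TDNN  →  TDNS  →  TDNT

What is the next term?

TDSD

The successor of TDNT increments the rightmost position that isn't already T and resets every position after it to D.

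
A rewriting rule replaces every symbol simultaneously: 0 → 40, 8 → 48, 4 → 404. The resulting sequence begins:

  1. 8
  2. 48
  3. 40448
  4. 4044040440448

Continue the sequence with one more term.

Replace each of the 13 characters of 4044040440448 in place — 404 40 404 404 40 404 40 404 404 40 404 404 48 — and concatenate.

4044040440440404404044044040440448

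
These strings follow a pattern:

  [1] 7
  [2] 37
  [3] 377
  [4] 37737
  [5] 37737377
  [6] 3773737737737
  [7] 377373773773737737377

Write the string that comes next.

Each term (from the third on) is the previous term followed by the one before it: term 3 = 37·7 = 377.
The next term joins 377373773773737737377 and 3773737737737.

3773737737737377373773773737737737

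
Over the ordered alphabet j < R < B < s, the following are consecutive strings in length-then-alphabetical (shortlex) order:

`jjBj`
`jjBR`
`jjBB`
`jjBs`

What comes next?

jjsj

The successor of jjBs increments the rightmost position that isn't already s and resets every position after it to j.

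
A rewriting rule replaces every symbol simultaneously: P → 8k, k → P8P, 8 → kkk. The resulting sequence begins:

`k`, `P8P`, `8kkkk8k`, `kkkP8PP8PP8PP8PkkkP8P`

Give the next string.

P8PP8PP8P8kkkk8k8kkkk8k8kkkk8k8kkkk8kP8PP8PP8P8kkkk8k

φ(kkkP8PP8PP8PP8PkkkP8P) expands symbol-by-symbol to P8P P8P P8P 8k kkk 8k 8k kkk 8k 8k kkk 8k 8k kkk 8k P8P P8P P8P 8k kkk 8k; joining the 21 pieces gives the next term.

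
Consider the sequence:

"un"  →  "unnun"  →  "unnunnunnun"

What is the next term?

unnunnunnunnunnunnunnun

s(k+1) = s(k)·n·s(k) — each term doubles the last with 'n' between the halves.
So the next term is two copies of unnunnunnun with 'n' between the halves.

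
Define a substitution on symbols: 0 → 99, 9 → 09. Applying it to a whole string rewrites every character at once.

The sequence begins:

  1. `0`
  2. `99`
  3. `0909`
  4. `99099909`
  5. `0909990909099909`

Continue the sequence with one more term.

Applying the rule to each of the 16 symbols of 0909990909099909 gives the pieces 99 09 99 09 09 09 99 09 99 09 99 09 09 09 99 09, which concatenate to the answer.

99099909090999099909990909099909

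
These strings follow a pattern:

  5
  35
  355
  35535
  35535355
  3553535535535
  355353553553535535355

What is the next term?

This is a Fibonacci-style word recurrence s(k) = s(k−1)·s(k−2): e.g. 35·5 = 355.
Continuing: 355353553553535535355 · 3553535535535 gives term 8.

3553535535535355353553553535535535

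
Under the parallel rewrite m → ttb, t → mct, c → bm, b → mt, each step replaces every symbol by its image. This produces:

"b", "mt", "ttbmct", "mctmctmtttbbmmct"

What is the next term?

φ(mctmctmtttbbmmct) expands symbol-by-symbol to ttb bm mct ttb bm mct ttb mct mct mct mt mt ttb ttb bm mct; joining the 16 pieces gives the next term.

ttbbmmctttbbmmctttbmctmctmctmtmtttbttbbmmct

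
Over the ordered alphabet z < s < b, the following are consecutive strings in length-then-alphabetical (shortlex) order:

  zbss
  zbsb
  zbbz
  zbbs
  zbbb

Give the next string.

szzz

Treat zbbb as a base-3 numeral over the given alphabet and add one, carrying through any trailing b's.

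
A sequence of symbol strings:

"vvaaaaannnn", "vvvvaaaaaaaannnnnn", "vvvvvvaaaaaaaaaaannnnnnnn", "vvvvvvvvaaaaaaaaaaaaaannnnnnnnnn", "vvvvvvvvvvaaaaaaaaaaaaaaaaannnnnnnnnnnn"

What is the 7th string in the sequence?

vvvvvvvvvvvvvvaaaaaaaaaaaaaaaaaaaaaaannnnnnnnnnnnnnnn

The n-th term is 2n-2 v's then 3n-1 a's then 2n n's, where the shown terms are n = 2, 3, 4, 5, 6.
Setting n = 8 gives 14, 23, 16 characters in each block.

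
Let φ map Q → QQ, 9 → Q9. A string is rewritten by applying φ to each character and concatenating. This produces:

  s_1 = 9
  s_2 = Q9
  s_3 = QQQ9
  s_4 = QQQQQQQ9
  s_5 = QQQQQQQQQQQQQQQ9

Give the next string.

Rewriting the 16 symbols of QQQQQQQQQQQQQQQ9 one by one yields QQ QQ QQ QQ QQ QQ QQ QQ QQ QQ QQ QQ QQ QQ QQ Q9; concatenated:

QQQQQQQQQQQQQQQQQQQQQQQQQQQQQQQ9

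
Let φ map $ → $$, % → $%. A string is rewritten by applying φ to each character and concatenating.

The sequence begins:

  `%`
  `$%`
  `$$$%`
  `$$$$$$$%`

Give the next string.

Apply φ to $$$$$$$% symbol by symbol: $→$$, $→$$, $→$$, $→$$, $→$$, $→$$, $→$$, %→$%; joined: $$ $$ $$ $$ $$ $$ $$ $%.

$$$$$$$$$$$$$$$%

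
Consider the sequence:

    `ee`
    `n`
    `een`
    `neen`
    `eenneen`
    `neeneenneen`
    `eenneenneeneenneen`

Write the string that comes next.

neeneenneeneenneenneeneenneen

This is a Fibonacci-style word recurrence s(k) = s(k−2)·s(k−1): e.g. ee·n = een.
The next term joins neeneenneen and eenneenneeneenneen.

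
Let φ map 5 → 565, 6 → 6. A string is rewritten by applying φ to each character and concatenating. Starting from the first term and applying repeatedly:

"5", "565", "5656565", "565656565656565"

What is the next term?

Applying the rule to each of the 15 symbols of 565656565656565 gives the pieces 565 6 565 6 565 6 565 6 565 6 565 6 565 6 565, which concatenate to the answer.

5656565656565656565656565656565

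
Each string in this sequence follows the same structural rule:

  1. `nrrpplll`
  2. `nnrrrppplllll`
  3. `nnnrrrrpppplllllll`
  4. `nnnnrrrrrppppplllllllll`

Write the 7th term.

nnnnnnnrrrrrrrrpppppppplllllllllllllll

Term n consists of n n's, followed by n+1 r's, followed by n+1 p's, followed by 2n+1 l's (n = 1, 2, …).
At n = 7 the blocks have lengths 7, 8, 8, 15.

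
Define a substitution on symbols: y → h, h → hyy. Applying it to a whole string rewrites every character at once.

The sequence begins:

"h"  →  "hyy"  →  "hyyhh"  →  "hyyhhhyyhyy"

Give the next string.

hyyhhhyyhyyhyyhhhyyhh

Apply φ to hyyhhhyyhyy symbol by symbol: h→hyy, y→h, y→h, h→hyy, h→hyy, h→hyy, y→h, y→h, h→hyy, y→h, y→h; joined: hyy h h hyy hyy hyy h h hyy h h.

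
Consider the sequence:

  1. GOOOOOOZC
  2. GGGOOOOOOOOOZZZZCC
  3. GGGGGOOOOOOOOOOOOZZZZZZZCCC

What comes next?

GGGGGGGOOOOOOOOOOOOOOOZZZZZZZZZZCCCC

The n-th term is 2n-1 G's then 3n+3 O's then 3n-2 Z's then n C's (n = 1, 2, …).
For the next term, n = 4, so the run lengths are 7, 15, 10, 4.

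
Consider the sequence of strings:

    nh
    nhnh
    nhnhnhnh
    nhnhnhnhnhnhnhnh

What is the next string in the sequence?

s(k+1) = s(k)·s(k) — each term doubles the last.
Doubling nhnhnhnhnhnhnhnh:

nhnhnhnhnhnhnhnhnhnhnhnhnhnhnhnh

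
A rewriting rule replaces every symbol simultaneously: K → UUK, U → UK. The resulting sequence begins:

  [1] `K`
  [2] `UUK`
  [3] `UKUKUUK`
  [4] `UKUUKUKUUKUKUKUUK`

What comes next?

Applying the rule to each of the 17 symbols of UKUUKUKUUKUKUKUUK gives the pieces UK UUK UK UK UUK UK UUK UK UK UUK UK UUK UK UUK UK UK UUK, which concatenate to the answer.

UKUUKUKUKUUKUKUUKUKUKUUKUKUUKUKUUKUKUKUUK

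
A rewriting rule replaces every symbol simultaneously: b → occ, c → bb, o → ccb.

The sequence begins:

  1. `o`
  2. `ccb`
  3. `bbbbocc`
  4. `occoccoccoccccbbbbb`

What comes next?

φ(occoccoccoccccbbbbb) expands symbol-by-symbol to ccb bb bb ccb bb bb ccb bb bb ccb bb bb bb bb occ occ occ occ occ; joining the 19 pieces gives the next term.

ccbbbbbccbbbbbccbbbbbccbbbbbbbbboccoccoccoccocc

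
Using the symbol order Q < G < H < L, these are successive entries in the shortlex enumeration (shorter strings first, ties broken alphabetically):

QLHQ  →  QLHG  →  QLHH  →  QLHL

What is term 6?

QLLG

Advancing 2 positions from QLHL through QLHL → QLLQ reaches term 6.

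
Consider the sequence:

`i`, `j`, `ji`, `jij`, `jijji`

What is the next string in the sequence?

This is a Fibonacci-style word recurrence s(k) = s(k−1)·s(k−2): e.g. j·i = ji.
The next term joins jijji and jij.

jijjijij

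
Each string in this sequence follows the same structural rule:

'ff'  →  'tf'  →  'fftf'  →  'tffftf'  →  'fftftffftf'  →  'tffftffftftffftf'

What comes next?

fftftffftftffftffftftffftf

From term 3 onward, concatenate the second-to-last term with the last: ff·tf = fftf, tf·fftf = tffftf, …
Continuing: fftftffftf · tffftffftftffftf gives term 7.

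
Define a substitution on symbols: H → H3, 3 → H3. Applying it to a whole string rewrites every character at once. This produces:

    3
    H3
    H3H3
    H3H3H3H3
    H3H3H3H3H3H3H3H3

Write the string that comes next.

H3H3H3H3H3H3H3H3H3H3H3H3H3H3H3H3

Replace each of the 16 characters of H3H3H3H3H3H3H3H3 in place — H3 H3 H3 H3 H3 H3 H3 H3 H3 H3 H3 H3 H3 H3 H3 H3 — and concatenate.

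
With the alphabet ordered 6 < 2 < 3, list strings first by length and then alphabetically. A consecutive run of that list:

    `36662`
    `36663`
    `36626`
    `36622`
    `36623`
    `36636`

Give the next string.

36632

Treat 36636 as a base-3 numeral over the given alphabet and add one, carrying through any trailing 3's.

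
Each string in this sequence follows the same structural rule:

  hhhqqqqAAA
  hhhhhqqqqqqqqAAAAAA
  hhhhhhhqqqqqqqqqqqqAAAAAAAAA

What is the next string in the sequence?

hhhhhhhhhqqqqqqqqqqqqqqqqAAAAAAAAAAAA

Reading off run lengths: h runs 3, 5, 7; q runs 4, 8, 12; A runs 3, 6, 9 — each is linear in n (n = 1, 2, …).
For the next term, n = 4, so the run lengths are 9, 16, 12.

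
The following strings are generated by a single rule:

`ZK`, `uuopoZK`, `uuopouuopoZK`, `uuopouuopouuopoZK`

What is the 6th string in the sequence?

uuopouuopouuopouuopouuopoZK

The strings grow by a fixed prefix uuopo each time.
From uuopouuopouuopoZK, 2 further steps: uuopouuopouuopoZK → uuopouuopouuopouuopoZK → (answer).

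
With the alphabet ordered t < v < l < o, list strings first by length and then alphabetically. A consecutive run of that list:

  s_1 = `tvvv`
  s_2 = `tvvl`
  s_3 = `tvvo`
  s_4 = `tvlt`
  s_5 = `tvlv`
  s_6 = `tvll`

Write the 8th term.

tvot

Advancing 2 positions from tvll through tvll → tvlo reaches term 8.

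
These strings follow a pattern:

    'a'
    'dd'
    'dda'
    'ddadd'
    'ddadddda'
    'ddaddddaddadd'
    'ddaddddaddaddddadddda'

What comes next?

This is a Fibonacci-style word recurrence s(k) = s(k−1)·s(k−2): e.g. dd·a = dda.
Continuing: ddaddddaddaddddadddda · ddaddddaddadd gives term 8.

ddaddddaddaddddaddddaddaddddaddadd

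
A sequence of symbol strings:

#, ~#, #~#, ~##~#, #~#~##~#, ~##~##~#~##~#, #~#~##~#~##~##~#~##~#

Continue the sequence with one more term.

From term 3 onward, concatenate the second-to-last term with the last: #·~# = #~#, ~#·#~# = ~##~#, …
The next term joins ~##~##~#~##~# and #~#~##~#~##~##~#~##~#.

~##~##~#~##~##~#~##~#~##~##~#~##~#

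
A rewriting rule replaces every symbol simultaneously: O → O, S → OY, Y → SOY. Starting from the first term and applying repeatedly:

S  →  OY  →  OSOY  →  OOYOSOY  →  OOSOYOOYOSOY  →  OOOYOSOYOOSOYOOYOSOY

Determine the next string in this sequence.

OOOSOYOOYOSOYOOOYOSOYOOSOYOOYOSOY

Replace each of the 20 characters of OOOYOSOYOOSOYOOYOSOY in place — O O O SOY O OY O SOY O O OY O SOY O O SOY O OY O SOY — and concatenate.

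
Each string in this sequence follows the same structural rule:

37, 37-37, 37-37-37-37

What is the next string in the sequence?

s(k+1) = s(k)·-·s(k) — each term doubles the last with '-' between the halves.
Doubling 37-37-37-37 with '-' between the halves:

37-37-37-37-37-37-37-37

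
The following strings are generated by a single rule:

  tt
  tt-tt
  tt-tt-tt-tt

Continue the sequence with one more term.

s(k+1) = s(k)·-·s(k) — each term doubles the last with '-' between the halves.
One more doubling of tt-tt-tt-tt gives the answer.

tt-tt-tt-tt-tt-tt-tt-tt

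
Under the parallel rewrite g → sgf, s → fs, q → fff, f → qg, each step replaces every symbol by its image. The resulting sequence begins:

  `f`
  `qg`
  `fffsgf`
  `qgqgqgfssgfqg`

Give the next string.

Applying the rule to each of the 13 symbols of qgqgqgfssgfqg gives the pieces fff sgf fff sgf fff sgf qg fs fs sgf qg fff sgf, which concatenate to the answer.

fffsgffffsgffffsgfqgfsfssgfqgfffsgf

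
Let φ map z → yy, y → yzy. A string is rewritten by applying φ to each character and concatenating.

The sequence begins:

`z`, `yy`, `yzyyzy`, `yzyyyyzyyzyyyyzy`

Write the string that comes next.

φ(yzyyyyzyyzyyyyzy) expands symbol-by-symbol to yzy yy yzy yzy yzy yzy yy yzy yzy yy yzy yzy yzy yzy yy yzy; joining the 16 pieces gives the next term.

yzyyyyzyyzyyzyyzyyyyzyyzyyyyzyyzyyzyyzyyyyzy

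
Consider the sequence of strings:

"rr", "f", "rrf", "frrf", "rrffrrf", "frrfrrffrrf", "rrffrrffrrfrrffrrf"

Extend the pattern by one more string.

Each term (from the third on) is the two preceding terms concatenated in order: term 3 = rr·f = rrf.
Continuing: frrfrrffrrf · rrffrrffrrfrrffrrf gives term 8.

frrfrrffrrfrrffrrffrrfrrffrrf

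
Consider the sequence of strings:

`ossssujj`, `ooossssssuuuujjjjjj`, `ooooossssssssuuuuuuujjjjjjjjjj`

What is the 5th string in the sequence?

The n-th term is 2n-1 o's then 2n+2 s's then 3n-2 u's then 4n-2 j's (n = 1, 2, …).
At n = 5 the blocks have lengths 9, 12, 13, 18.

ooooooooossssssssssssuuuuuuuuuuuuujjjjjjjjjjjjjjjjjj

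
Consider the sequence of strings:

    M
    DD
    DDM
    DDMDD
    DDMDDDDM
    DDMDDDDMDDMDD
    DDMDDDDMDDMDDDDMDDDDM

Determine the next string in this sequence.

Each term (from the third on) is the previous term followed by the one before it: term 3 = DD·M = DDM.
So term 8 is DDMDDDDMDDMDDDDMDDDDM·DDMDDDDMDDMDD.

DDMDDDDMDDMDDDDMDDDDMDDMDDDDMDDMDD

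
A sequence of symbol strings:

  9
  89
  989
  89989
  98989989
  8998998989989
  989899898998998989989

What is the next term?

This is a Fibonacci-style word recurrence s(k) = s(k−2)·s(k−1): e.g. 9·89 = 989.
So term 8 is 8998998989989·989899898998998989989.

8998998989989989899898998998989989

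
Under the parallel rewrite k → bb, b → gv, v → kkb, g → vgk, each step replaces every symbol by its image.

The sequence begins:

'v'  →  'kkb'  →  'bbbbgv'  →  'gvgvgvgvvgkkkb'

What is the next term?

vgkkkbvgkkkbvgkkkbvgkkkbkkbvgkbbbbbbgv

Replace each of the 14 characters of gvgvgvgvvgkkkb in place — vgk kkb vgk kkb vgk kkb vgk kkb kkb vgk bb bb bb gv — and concatenate.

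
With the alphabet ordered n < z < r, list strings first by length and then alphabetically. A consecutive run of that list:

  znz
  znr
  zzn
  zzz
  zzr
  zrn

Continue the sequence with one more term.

zrz

Treat zrn as a base-3 numeral over the given alphabet and add one, carrying through any trailing r's.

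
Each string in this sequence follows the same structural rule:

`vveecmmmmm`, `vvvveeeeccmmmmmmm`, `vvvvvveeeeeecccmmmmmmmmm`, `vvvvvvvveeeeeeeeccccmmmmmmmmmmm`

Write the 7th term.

vvvvvvvvvvvvvveeeeeeeeeeeeeecccccccmmmmmmmmmmmmmmmmm

The n-th term is 2n v's then 2n e's then n c's then 2n+3 m's (n = 1, 2, …).
For term 7, n = 7, so the run lengths are 14, 14, 7, 17.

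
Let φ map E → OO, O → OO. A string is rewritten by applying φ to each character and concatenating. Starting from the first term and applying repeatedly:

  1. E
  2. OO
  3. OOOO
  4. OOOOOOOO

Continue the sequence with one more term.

OOOOOOOOOOOOOOOO

Apply φ to OOOOOOOO symbol by symbol: O→OO, O→OO, O→OO, O→OO, O→OO, O→OO, O→OO, O→OO; joined: OO OO OO OO OO OO OO OO.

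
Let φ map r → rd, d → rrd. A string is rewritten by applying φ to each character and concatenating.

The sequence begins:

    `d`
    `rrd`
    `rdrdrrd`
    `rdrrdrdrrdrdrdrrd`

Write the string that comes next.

rdrrdrdrdrrdrdrrdrdrdrrdrdrrdrdrrdrdrdrrd

φ(rdrrdrdrrdrdrdrrd) expands symbol-by-symbol to rd rrd rd rd rrd rd rrd rd rd rrd rd rrd rd rrd rd rd rrd; joining the 17 pieces gives the next term.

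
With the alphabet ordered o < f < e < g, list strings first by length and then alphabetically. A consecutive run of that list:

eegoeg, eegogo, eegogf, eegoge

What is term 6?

eegfoo

Stepping forward 2 times from eegoge: eegoge → eegogg, then the target.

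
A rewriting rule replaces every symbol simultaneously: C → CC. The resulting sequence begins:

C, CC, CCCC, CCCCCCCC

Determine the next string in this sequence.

CCCCCCCCCCCCCCCC

Rewriting each symbol of CCCCCCCC: C→CC, C→CC, C→CC, C→CC, C→CC, C→CC, C→CC, C→CC, which concatenates to CC CC CC CC CC CC CC CC.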